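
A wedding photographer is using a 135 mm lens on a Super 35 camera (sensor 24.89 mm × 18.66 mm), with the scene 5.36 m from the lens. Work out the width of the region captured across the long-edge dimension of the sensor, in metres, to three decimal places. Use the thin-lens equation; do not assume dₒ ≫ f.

0.963 m

dₒ: 5.36 m = 5360 mm.
Similar triangles through the lens centre give W/dₒ = w/dᵢ; with 1/f = 1/dₒ + 1/dᵢ this gives W = w·(dₒ − f)/f.
W = 24.89 mm × (5360 − 135) / 135 = 24.89 × 38.7037 ≈ 963.335 mm = 0.963335 m.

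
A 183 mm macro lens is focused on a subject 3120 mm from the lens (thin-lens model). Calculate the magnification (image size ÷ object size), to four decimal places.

Thin lens: 1/f = 1/dₒ + 1/dᵢ → 1/dᵢ = 1/183 − 1/3120 = 0.0051440 mm⁻¹, so dᵢ ≈ 194.4025 mm.
Magnification m = dᵢ/dₒ = 194.4025/3120 ≈ 0.06231.

0.0623×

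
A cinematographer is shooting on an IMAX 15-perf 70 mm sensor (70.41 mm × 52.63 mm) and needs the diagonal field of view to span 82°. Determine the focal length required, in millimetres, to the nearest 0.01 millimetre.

50.56 mm

Sensor diagonal = √(70.41² + 52.63²) = √7727.4850 ≈ 87.9061 mm.
From α = 2·arctan(d/2f) we get f = d / (2·tan(α/2)).
With d = 87.9061 mm and α/2 = 41°, tan(α/2) ≈ 0.86929, so f ≈ 87.9061 / 1.73857 ≈ 50.5622 mm.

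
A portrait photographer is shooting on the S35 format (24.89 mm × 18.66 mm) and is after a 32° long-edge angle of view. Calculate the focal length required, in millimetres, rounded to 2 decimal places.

43.40 mm

From α = 2·arctan(w/2f) we get f = w / (2·tan(α/2)).
With w = 24.89 mm and α/2 = 16°, tan(α/2) ≈ 0.28675, so f ≈ 24.89 / 0.57349 ≈ 43.4009 mm.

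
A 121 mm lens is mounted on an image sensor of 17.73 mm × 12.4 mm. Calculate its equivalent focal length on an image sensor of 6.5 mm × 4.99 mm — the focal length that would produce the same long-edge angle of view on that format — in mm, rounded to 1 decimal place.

44.4 mm

Equal angle of view means equal width/f ratio, so f₂ = f₁ · (width₂/width₁) = 121 × 6.5/17.73.
f₂ = 121 × 0.36661 ≈ 44.360 mm.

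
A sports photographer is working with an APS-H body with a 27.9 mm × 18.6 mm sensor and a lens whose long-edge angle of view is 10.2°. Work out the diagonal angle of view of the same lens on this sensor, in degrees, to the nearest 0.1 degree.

From the long-edge AOV: f = 27.9 / (2·tan(5.1°)) = 27.9 / 0.17850 ≈ 156.3067 mm.
Sensor diagonal = √(27.9² + 18.6²) = √1124.3700 ≈ 33.5316 mm.
Diagonal AOV = 2·arctan(33.5316 / (2 × 156.3067)) = 2·arctan(0.10726) ≈ 12.2445°.

12.2°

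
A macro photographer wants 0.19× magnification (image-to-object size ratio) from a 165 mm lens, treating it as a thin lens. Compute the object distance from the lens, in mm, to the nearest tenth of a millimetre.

1033.4 mm

With m = dᵢ/dₒ and 1/f = 1/dₒ + 1/dᵢ, substituting dᵢ = m·dₒ gives 1/f = (1 + 1/m)/dₒ, hence dₒ = f·(1 + 1/m).
dₒ = 165 × (1 + 1/0.19) = 165 × 6.26316 ≈ 1033.421 mm.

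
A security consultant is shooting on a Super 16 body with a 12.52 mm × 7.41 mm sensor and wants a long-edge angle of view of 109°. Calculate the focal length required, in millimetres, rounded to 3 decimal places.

From α = 2·arctan(w/2f) we get f = w / (2·tan(α/2)).
With w = 12.52 mm and α/2 = 54.5°, tan(α/2) ≈ 1.40195, so f ≈ 12.52 / 2.80390 ≈ 4.4652 mm.

4.465 mm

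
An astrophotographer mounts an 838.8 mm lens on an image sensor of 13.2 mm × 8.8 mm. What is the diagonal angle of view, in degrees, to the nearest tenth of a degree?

1.1°

Sensor diagonal = √(13.2² + 8.8²) = √251.6800 ≈ 15.8644 mm.
Angle of view α = 2·arctan(d/2f) with d = 15.8644 mm and f = 838.8 mm.
d/2f = 0.00946; arctan(0.00946) ≈ 0.5418°, so α ≈ 1.0836°.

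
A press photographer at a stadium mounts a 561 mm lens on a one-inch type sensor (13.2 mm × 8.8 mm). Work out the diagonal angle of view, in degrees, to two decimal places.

Sensor diagonal = √(13.2² + 8.8²) = √251.6800 ≈ 15.8644 mm.
Angle of view α = 2·arctan(d/2f) with d = 15.8644 mm and f = 561 mm.
d/2f = 0.01414; arctan(0.01414) ≈ 0.8101°, so α ≈ 1.6201°.

1.62°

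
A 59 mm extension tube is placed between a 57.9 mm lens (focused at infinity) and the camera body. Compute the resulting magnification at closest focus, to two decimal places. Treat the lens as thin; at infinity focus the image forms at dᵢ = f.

1.02×

The tube moves the image plane from f to f + e, so dᵢ = 57.9 + 59 = 116.9 mm. Focus is achieved when 1/f = 1/dₒ + 1/dᵢ, giving dₒ = 1/(1/f − 1/(f+e)).
Magnification m = dᵢ/dₒ = (f+e)·(1/f − 1/(f+e)) = e/f = 59/57.9 ≈ 1.0190.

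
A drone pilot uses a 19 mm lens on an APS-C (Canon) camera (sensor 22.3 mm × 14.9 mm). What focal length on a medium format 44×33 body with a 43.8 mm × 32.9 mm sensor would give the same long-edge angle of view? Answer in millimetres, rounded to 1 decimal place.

Equal angle of view means equal width/f ratio, so f₂ = f₁ · (width₂/width₁) = 19 × 43.8/22.3.
f₂ = 19 × 1.96413 ≈ 37.318 mm.

37.3 mm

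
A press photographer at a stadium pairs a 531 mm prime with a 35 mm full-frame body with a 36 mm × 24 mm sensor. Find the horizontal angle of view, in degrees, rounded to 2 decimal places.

Angle of view α = 2·arctan(w/2f) with w = 36 mm and f = 531 mm.
w/2f = 0.03390; arctan(0.03390) ≈ 1.9415°, so α ≈ 3.8830°.

3.88°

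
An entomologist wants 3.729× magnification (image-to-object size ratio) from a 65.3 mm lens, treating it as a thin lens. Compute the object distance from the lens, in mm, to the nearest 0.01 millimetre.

82.81 mm

With m = dᵢ/dₒ and 1/f = 1/dₒ + 1/dᵢ, substituting dᵢ = m·dₒ gives 1/f = (1 + 1/m)/dₒ, hence dₒ = f·(1 + 1/m).
dₒ = 65.3 × (1 + 1/3.729) = 65.3 × 1.26817 ≈ 82.811 mm.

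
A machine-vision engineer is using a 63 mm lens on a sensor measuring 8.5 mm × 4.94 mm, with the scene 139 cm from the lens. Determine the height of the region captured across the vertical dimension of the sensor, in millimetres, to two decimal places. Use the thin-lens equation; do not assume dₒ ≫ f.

dₒ: 139 cm = 1390 mm.
Similar triangles through the lens centre give W/dₒ = h/dᵢ; with 1/f = 1/dₒ + 1/dᵢ this gives W = h·(dₒ − f)/f.
W = 4.94 mm × (1390 − 63) / 63 = 4.94 × 21.0635 ≈ 104.054 mm.

104.05 mm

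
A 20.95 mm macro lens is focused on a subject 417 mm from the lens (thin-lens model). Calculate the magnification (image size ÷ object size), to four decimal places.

Thin lens: 1/f = 1/dₒ + 1/dᵢ → 1/dᵢ = 1/20.95 − 1/417 = 0.0453346 mm⁻¹, so dᵢ ≈ 22.0582 mm.
Magnification m = dᵢ/dₒ = 22.0582/417 ≈ 0.05290.

0.0529×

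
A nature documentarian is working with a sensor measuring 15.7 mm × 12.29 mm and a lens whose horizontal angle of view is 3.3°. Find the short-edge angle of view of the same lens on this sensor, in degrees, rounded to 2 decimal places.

2.58°

From the horizontal AOV: f = 15.7 / (2·tan(1.65°)) = 15.7 / 0.05761 ≈ 272.5137 mm.
Short-edge AOV = 2·arctan(12.29 / (2 × 272.5137)) = 2·arctan(0.02255) ≈ 2.5835°.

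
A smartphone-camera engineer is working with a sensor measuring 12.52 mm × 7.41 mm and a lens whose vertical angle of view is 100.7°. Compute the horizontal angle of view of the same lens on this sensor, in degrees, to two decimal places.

From the vertical AOV: f = 7.41 / (2·tan(50.35°)) = 7.41 / 2.41329 ≈ 3.0705 mm.
Horizontal AOV = 2·arctan(12.52 / (2 × 3.0705)) = 2·arctan(2.03876) ≈ 127.7447°.

127.74°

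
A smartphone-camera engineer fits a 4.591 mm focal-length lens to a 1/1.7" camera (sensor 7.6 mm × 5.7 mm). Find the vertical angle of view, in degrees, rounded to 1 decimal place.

63.7°

Angle of view α = 2·arctan(h/2f) with h = 5.7 mm and f = 4.591 mm.
h/2f = 0.62078; arctan(0.62078) ≈ 31.8312°, so α ≈ 63.6623°.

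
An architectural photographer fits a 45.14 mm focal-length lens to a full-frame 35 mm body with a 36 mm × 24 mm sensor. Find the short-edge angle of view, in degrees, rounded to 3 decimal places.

29.774°

Angle of view α = 2·arctan(h/2f) with h = 24 mm and f = 45.14 mm.
h/2f = 0.26584; arctan(0.26584) ≈ 14.8872°, so α ≈ 29.7743°.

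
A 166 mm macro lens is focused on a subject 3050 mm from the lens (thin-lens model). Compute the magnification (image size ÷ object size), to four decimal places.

Thin lens: 1/f = 1/dₒ + 1/dᵢ → 1/dᵢ = 1/166 − 1/3050 = 0.0056962 mm⁻¹, so dᵢ ≈ 175.5548 mm.
Magnification m = dᵢ/dₒ = 175.5548/3050 ≈ 0.05756.

0.0576×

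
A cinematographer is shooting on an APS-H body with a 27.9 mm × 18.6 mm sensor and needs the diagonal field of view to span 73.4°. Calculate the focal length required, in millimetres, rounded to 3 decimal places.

Sensor diagonal = √(27.9² + 18.6²) = √1124.3700 ≈ 33.5316 mm.
From α = 2·arctan(d/2f) we get f = d / (2·tan(α/2)).
With d = 33.5316 mm and α/2 = 36.7°, tan(α/2) ≈ 0.74538, so f ≈ 33.5316 / 1.49075 ≈ 22.4931 mm.

22.493 mm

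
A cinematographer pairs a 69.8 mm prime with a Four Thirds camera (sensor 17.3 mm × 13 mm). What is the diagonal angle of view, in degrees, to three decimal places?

Sensor diagonal = √(17.3² + 13²) = √468.2900 ≈ 21.6400 mm.
Angle of view α = 2·arctan(d/2f) with d = 21.6400 mm and f = 69.8 mm.
d/2f = 0.15501; arctan(0.15501) ≈ 8.8115°, so α ≈ 17.6231°.

17.623°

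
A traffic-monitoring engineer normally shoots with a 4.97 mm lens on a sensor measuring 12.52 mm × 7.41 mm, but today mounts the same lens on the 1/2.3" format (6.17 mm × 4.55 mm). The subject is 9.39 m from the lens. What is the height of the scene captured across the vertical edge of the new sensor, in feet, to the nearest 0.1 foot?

The focal length stays 4.97 mm; the relevant sensor dimension is now h = 4.55 mm. Object distance dₒ = 9.39 m = 9390 mm.
Thin-lens field height W = h·(dₒ − f)/f = 4.55 × (9390 − 4.97)/4.97 ≈ 8591.929 mm = 8591.929/304.8 ft = 28.1887 ft.

28.2 ft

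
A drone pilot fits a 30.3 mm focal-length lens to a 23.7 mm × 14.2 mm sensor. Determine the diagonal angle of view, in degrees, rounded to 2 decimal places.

Sensor diagonal = √(23.7² + 14.2²) = √763.3300 ≈ 27.6284 mm.
Angle of view α = 2·arctan(d/2f) with d = 27.6284 mm and f = 30.3 mm.
d/2f = 0.45591; arctan(0.45591) ≈ 24.5089°, so α ≈ 49.0179°.

49.02°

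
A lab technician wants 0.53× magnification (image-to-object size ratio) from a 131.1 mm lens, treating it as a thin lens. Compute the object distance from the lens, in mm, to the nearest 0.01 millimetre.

With m = dᵢ/dₒ and 1/f = 1/dₒ + 1/dᵢ, substituting dᵢ = m·dₒ gives 1/f = (1 + 1/m)/dₒ, hence dₒ = f·(1 + 1/m).
dₒ = 131.1 × (1 + 1/0.53) = 131.1 × 2.88679 ≈ 378.458 mm.

378.46 mm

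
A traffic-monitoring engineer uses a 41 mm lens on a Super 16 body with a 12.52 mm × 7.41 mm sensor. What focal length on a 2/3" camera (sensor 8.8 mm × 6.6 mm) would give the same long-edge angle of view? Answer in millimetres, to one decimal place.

28.8 mm

Equal angle of view means equal width/f ratio, so f₂ = f₁ · (width₂/width₁) = 41 × 8.8/12.52.
f₂ = 41 × 0.70288 ≈ 28.818 mm.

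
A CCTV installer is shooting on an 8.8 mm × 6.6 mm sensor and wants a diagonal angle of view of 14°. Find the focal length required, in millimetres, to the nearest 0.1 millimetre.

44.8 mm

Sensor diagonal = √(8.8² + 6.6²) = √121.0000 ≈ 11.0000 mm.
From α = 2·arctan(d/2f) we get f = d / (2·tan(α/2)).
With d = 11.0000 mm and α/2 = 7°, tan(α/2) ≈ 0.12278, so f ≈ 11.0000 / 0.24557 ≈ 44.7939 mm.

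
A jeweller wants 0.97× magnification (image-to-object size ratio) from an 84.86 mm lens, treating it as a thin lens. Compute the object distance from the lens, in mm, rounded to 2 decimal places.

172.34 mm

With m = dᵢ/dₒ and 1/f = 1/dₒ + 1/dᵢ, substituting dᵢ = m·dₒ gives 1/f = (1 + 1/m)/dₒ, hence dₒ = f·(1 + 1/m).
dₒ = 84.86 × (1 + 1/0.97) = 84.86 × 2.03093 ≈ 172.345 mm.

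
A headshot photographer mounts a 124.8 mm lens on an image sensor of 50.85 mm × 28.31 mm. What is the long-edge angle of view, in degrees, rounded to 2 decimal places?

Angle of view α = 2·arctan(w/2f) with w = 50.85 mm and f = 124.8 mm.
w/2f = 0.20373; arctan(0.20373) ≈ 11.5151°, so α ≈ 23.0301°.

23.03°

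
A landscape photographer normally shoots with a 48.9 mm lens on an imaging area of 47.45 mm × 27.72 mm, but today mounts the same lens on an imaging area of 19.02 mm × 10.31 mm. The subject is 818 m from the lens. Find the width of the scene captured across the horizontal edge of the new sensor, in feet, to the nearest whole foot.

The focal length stays 48.9 mm; the relevant sensor dimension is now w = 19.02 mm. Object distance dₒ = 818 m = 818000 mm.
Thin-lens field width W = w·(dₒ − f)/f = 19.02 × (818000 − 48.9)/48.9 ≈ 318147.851 mm = 318147.851/304.8 ft = 1043.79 ft.

1044 ft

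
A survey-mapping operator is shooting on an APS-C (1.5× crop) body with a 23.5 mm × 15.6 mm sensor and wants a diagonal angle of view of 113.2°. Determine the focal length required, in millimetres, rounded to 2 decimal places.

Sensor diagonal = √(23.5² + 15.6²) = √795.6100 ≈ 28.2066 mm.
From α = 2·arctan(d/2f) we get f = d / (2·tan(α/2)).
With d = 28.2066 mm and α/2 = 56.6°, tan(α/2) ≈ 1.51658, so f ≈ 28.2066 / 3.03316 ≈ 9.2994 mm.

9.30 mm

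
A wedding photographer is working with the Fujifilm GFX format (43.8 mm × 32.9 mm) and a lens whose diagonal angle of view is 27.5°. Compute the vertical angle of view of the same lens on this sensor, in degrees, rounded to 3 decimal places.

16.721°

Sensor diagonal = √(43.8² + 32.9²) = √3000.8500 ≈ 54.7800 mm.
From the diagonal AOV: f = 54.7800 / (2·tan(13.75°)) = 54.7800 / 0.48940 ≈ 111.9337 mm.
Vertical AOV = 2·arctan(32.9 / (2 × 111.9337)) = 2·arctan(0.14696) ≈ 16.7209°.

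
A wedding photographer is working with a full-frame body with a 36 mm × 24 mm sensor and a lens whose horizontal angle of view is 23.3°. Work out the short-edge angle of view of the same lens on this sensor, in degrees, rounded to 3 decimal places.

15.653°

From the horizontal AOV: f = 36 / (2·tan(11.65°)) = 36 / 0.41236 ≈ 87.3023 mm.
Short-edge AOV = 2·arctan(24 / (2 × 87.3023)) = 2·arctan(0.13745) ≈ 15.6529°.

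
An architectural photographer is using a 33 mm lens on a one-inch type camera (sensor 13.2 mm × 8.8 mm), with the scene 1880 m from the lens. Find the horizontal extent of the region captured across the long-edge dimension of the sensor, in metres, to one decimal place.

dₒ: 1880 m = 1.88e+06 mm.
Similar triangles through the lens centre give W/dₒ = w/dᵢ; with 1/f = 1/dₒ + 1/dᵢ this gives W = w·(dₒ − f)/f.
W = 13.2 mm × (1.88e+06 − 33) / 33 = 13.2 × 56968.6970 ≈ 751986.800 mm = 751.987 m.

752.0 m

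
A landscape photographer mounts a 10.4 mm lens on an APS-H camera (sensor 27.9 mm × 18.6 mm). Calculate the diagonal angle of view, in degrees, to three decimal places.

116.377°

Sensor diagonal = √(27.9² + 18.6²) = √1124.3700 ≈ 33.5316 mm.
Angle of view α = 2·arctan(d/2f) with d = 33.5316 mm and f = 10.4 mm.
d/2f = 1.61210; arctan(1.61210) ≈ 58.1883°, so α ≈ 116.3765°.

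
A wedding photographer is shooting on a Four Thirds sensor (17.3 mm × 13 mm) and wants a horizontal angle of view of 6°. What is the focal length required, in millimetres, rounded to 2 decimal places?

165.05 mm

From α = 2·arctan(w/2f) we get f = w / (2·tan(α/2)).
With w = 17.3 mm and α/2 = 3°, tan(α/2) ≈ 0.05241, so f ≈ 17.3 / 0.10482 ≈ 165.0518 mm.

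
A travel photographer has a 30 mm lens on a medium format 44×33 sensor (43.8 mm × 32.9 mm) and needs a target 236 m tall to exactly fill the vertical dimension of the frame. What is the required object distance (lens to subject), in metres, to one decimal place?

215.2 m

W: 236 m = 236000 mm.
Magnification m = h/W = dᵢ/dₒ; combined with 1/f = 1/dₒ + 1/dᵢ this gives dₒ = f·(1 + W/h).
dₒ = 30 mm × (1 + 236000/32.9) = 30 × 7174.2523 ≈ 215227.568 mm = 215.228 m.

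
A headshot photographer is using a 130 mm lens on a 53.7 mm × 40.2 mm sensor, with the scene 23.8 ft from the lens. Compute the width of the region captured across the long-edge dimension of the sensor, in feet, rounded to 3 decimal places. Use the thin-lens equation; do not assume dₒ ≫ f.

9.655 ft

dₒ: 23.8 ft × 304.8 mm/ft = 7254.24 mm.
Similar triangles through the lens centre give W/dₒ = w/dᵢ; with 1/f = 1/dₒ + 1/dᵢ this gives W = w·(dₒ − f)/f.
W = 53.7 mm × (7254.24 − 130) / 130 = 53.7 × 54.8018 ≈ 2942.859 mm = 2942.859/304.8 ft = 9.65505 ft.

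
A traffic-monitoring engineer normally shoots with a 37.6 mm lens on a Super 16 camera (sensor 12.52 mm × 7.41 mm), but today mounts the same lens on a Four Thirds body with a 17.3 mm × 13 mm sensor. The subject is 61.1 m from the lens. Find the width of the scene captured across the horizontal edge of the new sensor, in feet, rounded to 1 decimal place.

The focal length stays 37.6 mm; the relevant sensor dimension is now w = 17.3 mm. Object distance dₒ = 61.1 m = 61100 mm.
Thin-lens field width W = w·(dₒ − f)/f = 17.3 × (61100 − 37.6)/37.6 ≈ 28095.200 mm = 28095.200/304.8 ft = 92.1759 ft.

92.2 ft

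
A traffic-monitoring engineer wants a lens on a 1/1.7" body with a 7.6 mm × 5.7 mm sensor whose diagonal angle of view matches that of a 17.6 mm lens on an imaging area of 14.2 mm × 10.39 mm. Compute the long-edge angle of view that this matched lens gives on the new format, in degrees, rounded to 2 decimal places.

43.59°

Sensor diagonal = √(14.2² + 10.39²) = √309.5921 ≈ 17.5952 mm.
Sensor diagonal = √(7.6² + 5.7²) = √90.2500 ≈ 9.5000 mm.
Equal diagonal AOV ⇒ f₂ = f₁ · 9.5000/17.5952 = 17.6 × 0.53992 ≈ 9.5026 mm.
Long-edge AOV on the new format = 2·arctan(7.6 / (2 × 9.5026)) = 2·arctan(0.39989) ≈ 43.5921°.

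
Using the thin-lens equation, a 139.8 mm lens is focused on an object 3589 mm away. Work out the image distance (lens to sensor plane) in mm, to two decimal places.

145.47 mm

1/dᵢ = 1/f − 1/dₒ = 1/139.8 − 1/3589 = 0.0068744 mm⁻¹.
dᵢ = 1/0.0068744 ≈ 145.4663 mm.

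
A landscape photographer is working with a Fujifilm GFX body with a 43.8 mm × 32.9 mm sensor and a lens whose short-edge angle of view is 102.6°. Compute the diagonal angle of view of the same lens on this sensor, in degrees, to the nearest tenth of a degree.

128.6°

From the short-edge AOV: f = 32.9 / (2·tan(51.3°)) = 32.9 / 2.49641 ≈ 13.1789 mm.
Sensor diagonal = √(43.8² + 32.9²) = √3000.8500 ≈ 54.7800 mm.
Diagonal AOV = 2·arctan(54.7800 / (2 × 13.1789)) = 2·arctan(2.07832) ≈ 128.6101°.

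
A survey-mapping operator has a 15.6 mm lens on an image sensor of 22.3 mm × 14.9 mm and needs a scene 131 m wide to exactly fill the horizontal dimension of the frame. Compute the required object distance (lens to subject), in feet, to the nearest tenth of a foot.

300.7 ft

W: 131 m = 131000 mm.
Magnification m = w/W = dᵢ/dₒ; combined with 1/f = 1/dₒ + 1/dᵢ this gives dₒ = f·(1 + W/w).
dₒ = 15.6 mm × (1 + 131000/22.3) = 15.6 × 5875.4395 ≈ 91656.856 mm = 91656.856/304.8 ft = 300.711 ft.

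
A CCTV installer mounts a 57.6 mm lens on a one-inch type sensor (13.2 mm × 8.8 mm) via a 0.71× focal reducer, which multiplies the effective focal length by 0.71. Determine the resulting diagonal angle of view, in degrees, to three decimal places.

Effective focal length f = 57.6 × 0.71 = 40.896 mm.
Sensor diagonal = √(13.2² + 8.8²) = √251.6800 ≈ 15.8644 mm.
α = 2·arctan(15.864 / (2 × 40.896)) = 2·arctan(0.19396) ≈ 21.9537°.

21.954°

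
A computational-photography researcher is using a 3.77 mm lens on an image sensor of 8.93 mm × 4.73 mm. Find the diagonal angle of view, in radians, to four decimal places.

1.8595 rad

Sensor diagonal = √(8.93² + 4.73²) = √102.1178 ≈ 10.1053 mm.
Angle of view α = 2·arctan(d/2f) with d = 10.1053 mm and f = 3.77 mm.
d/2f = 1.34023; arctan(1.34023) ≈ 0.9298 rad, so α ≈ 1.8595 rad.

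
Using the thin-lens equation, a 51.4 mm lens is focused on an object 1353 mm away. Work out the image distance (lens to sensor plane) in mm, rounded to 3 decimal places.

1/dᵢ = 1/f − 1/dₒ = 1/51.4 − 1/1353 = 0.0187162 mm⁻¹.
dᵢ = 1/0.0187162 ≈ 53.4298 mm.

53.430 mm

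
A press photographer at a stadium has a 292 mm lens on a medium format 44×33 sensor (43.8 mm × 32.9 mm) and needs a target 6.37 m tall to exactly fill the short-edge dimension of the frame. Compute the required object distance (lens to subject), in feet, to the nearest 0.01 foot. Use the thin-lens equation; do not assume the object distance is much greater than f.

W: 6.37 m = 6370 mm.
Magnification m = h/W = dᵢ/dₒ; combined with 1/f = 1/dₒ + 1/dᵢ this gives dₒ = f·(1 + W/h).
dₒ = 292 mm × (1 + 6370/32.9) = 292 × 194.6170 ≈ 56828.170 mm = 56828.170/304.8 ft = 186.444 ft.

186.44 ft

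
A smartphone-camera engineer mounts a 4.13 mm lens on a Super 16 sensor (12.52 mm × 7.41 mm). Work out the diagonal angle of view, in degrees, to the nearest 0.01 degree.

Sensor diagonal = √(12.52² + 7.41²) = √211.6585 ≈ 14.5485 mm.
Angle of view α = 2·arctan(d/2f) with d = 14.5485 mm and f = 4.13 mm.
d/2f = 1.76132; arctan(1.76132) ≈ 60.4140°, so α ≈ 120.8279°.

120.83°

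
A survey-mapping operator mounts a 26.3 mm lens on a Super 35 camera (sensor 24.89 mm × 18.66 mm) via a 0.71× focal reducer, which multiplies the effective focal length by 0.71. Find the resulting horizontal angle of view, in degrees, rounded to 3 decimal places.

Effective focal length f = 26.3 × 0.71 = 18.673 mm.
α = 2·arctan(24.89 / (2 × 18.673)) = 2·arctan(0.66647) ≈ 67.3646°.

67.365°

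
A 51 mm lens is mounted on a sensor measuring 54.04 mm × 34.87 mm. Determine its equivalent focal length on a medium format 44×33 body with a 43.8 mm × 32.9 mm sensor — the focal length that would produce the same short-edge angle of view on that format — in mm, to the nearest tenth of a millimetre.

48.1 mm

Equal angle of view means equal height/f ratio, so f₂ = f₁ · (height₂/height₁) = 51 × 32.9/34.87.
f₂ = 51 × 0.94350 ≈ 48.119 mm.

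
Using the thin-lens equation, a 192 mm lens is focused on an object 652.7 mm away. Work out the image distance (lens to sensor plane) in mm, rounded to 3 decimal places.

272.017 mm

1/dᵢ = 1/f − 1/dₒ = 1/192 − 1/652.7 = 0.0036762 mm⁻¹.
dᵢ = 1/0.0036762 ≈ 272.0174 mm.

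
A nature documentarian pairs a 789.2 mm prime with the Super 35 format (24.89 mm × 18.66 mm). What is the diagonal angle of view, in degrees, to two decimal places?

Sensor diagonal = √(24.89² + 18.66²) = √967.7077 ≈ 31.1080 mm.
Angle of view α = 2·arctan(d/2f) with d = 31.1080 mm and f = 789.2 mm.
d/2f = 0.01971; arctan(0.01971) ≈ 1.1291°, so α ≈ 2.2581°.

2.26°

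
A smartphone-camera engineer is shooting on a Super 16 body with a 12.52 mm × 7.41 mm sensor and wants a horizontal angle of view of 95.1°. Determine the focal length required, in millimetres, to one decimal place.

5.7 mm

From α = 2·arctan(w/2f) we get f = w / (2·tan(α/2)).
With w = 12.52 mm and α/2 = 47.55°, tan(α/2) ≈ 1.09322, so f ≈ 12.52 / 2.18644 ≈ 5.7262 mm.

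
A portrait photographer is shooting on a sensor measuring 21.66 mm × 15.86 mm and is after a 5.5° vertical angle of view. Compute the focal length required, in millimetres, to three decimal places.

165.093 mm

From α = 2·arctan(h/2f) we get f = h / (2·tan(α/2)).
With h = 15.86 mm and α/2 = 2.75°, tan(α/2) ≈ 0.04803, so f ≈ 15.86 / 0.09607 ≈ 165.0933 mm.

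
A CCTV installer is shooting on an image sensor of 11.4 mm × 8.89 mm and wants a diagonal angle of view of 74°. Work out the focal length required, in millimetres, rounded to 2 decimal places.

Sensor diagonal = √(11.4² + 8.89²) = √208.9921 ≈ 14.4566 mm.
From α = 2·arctan(d/2f) we get f = d / (2·tan(α/2)).
With d = 14.4566 mm and α/2 = 37°, tan(α/2) ≈ 0.75355, so f ≈ 14.4566 / 1.50711 ≈ 9.5923 mm.

9.59 mm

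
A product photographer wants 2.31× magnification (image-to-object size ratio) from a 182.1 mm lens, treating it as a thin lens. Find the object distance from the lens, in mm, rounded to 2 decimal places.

With m = dᵢ/dₒ and 1/f = 1/dₒ + 1/dᵢ, substituting dᵢ = m·dₒ gives 1/f = (1 + 1/m)/dₒ, hence dₒ = f·(1 + 1/m).
dₒ = 182.1 × (1 + 1/2.31) = 182.1 × 1.43290 ≈ 260.931 mm.

260.93 mm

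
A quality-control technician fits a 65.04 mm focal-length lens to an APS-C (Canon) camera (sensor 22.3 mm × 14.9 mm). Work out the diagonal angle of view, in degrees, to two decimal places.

Sensor diagonal = √(22.3² + 14.9²) = √719.3000 ≈ 26.8198 mm.
Angle of view α = 2·arctan(d/2f) with d = 26.8198 mm and f = 65.04 mm.
d/2f = 0.20618; arctan(0.20618) ≈ 11.6499°, so α ≈ 23.2999°.

23.30°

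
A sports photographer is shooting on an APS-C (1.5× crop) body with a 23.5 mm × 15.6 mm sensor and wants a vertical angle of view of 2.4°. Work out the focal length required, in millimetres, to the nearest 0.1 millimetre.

From α = 2·arctan(h/2f) we get f = h / (2·tan(α/2)).
With h = 15.6 mm and α/2 = 1.2°, tan(α/2) ≈ 0.02095, so f ≈ 15.6 / 0.04189 ≈ 372.3681 mm.

372.4 mm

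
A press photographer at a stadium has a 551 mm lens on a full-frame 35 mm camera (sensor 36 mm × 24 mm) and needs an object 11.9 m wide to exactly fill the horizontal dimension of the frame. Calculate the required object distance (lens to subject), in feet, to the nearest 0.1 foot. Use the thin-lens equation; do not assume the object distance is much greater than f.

599.4 ft

W: 11.9 m = 11900 mm.
Magnification m = w/W = dᵢ/dₒ; combined with 1/f = 1/dₒ + 1/dᵢ this gives dₒ = f·(1 + W/w).
dₒ = 551 mm × (1 + 11900/36) = 551 × 331.5556 ≈ 182687.111 mm = 182687.111/304.8 ft = 599.367 ft.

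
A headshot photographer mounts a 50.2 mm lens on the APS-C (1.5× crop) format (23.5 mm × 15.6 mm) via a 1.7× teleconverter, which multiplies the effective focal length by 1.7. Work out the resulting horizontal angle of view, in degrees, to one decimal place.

15.7°

Effective focal length f = 50.2 × 1.7 = 85.34 mm.
α = 2·arctan(23.5 / (2 × 85.34)) = 2·arctan(0.13768) ≈ 15.6789°.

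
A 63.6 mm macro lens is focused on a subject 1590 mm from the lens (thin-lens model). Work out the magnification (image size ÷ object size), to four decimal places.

Thin lens: 1/f = 1/dₒ + 1/dᵢ → 1/dᵢ = 1/63.6 − 1/1590 = 0.0150943 mm⁻¹, so dᵢ ≈ 66.2500 mm.
Magnification m = dᵢ/dₒ = 66.2500/1590 ≈ 0.04167.

0.0417×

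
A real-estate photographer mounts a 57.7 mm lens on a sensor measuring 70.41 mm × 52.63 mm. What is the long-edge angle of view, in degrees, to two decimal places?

62.78°

Angle of view α = 2·arctan(w/2f) with w = 70.41 mm and f = 57.7 mm.
w/2f = 0.61014; arctan(0.61014) ≈ 31.3890°, so α ≈ 62.7780°.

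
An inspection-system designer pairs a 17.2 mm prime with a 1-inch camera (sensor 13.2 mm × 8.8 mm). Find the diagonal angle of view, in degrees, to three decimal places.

Sensor diagonal = √(13.2² + 8.8²) = √251.6800 ≈ 15.8644 mm.
Angle of view α = 2·arctan(d/2f) with d = 15.8644 mm and f = 17.2 mm.
d/2f = 0.46118; arctan(0.46118) ≈ 24.7580°, so α ≈ 49.5160°.

49.516°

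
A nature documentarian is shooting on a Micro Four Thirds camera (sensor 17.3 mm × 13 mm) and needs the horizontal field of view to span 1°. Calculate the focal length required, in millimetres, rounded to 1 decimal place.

991.2 mm

From α = 2·arctan(w/2f) we get f = w / (2·tan(α/2)).
With w = 17.3 mm and α/2 = 0.5°, tan(α/2) ≈ 0.00873, so f ≈ 17.3 / 0.01745 ≈ 991.1918 mm.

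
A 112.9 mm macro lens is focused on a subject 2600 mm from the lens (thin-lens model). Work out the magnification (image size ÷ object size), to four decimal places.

Thin lens: 1/f = 1/dₒ + 1/dᵢ → 1/dᵢ = 1/112.9 − 1/2600 = 0.0084728 mm⁻¹, so dᵢ ≈ 118.0250 mm.
Magnification m = dᵢ/dₒ = 118.0250/2600 ≈ 0.04539.

0.0454×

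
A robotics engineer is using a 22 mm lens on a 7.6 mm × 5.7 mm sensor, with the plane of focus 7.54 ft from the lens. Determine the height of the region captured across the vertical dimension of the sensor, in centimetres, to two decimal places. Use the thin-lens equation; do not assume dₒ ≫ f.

dₒ: 7.54 ft × 304.8 mm/ft = 2298.19 mm.
Similar triangles through the lens centre give W/dₒ = h/dᵢ; with 1/f = 1/dₒ + 1/dᵢ this gives W = h·(dₒ − f)/f.
W = 5.7 mm × (2298.19 − 22) / 22 = 5.7 × 103.4633 ≈ 589.741 mm = 58.9741 cm.

58.97 cm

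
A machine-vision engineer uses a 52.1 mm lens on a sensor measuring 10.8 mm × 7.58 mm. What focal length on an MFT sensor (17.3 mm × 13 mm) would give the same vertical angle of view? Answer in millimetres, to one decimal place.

Equal angle of view means equal height/f ratio, so f₂ = f₁ · (height₂/height₁) = 52.1 × 13/7.58.
f₂ = 52.1 × 1.71504 ≈ 89.354 mm.

89.4 mm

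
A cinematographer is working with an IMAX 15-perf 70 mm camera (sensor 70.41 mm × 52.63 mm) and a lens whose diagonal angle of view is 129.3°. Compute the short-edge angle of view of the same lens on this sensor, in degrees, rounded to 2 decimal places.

103.29°

Sensor diagonal = √(70.41² + 52.63²) = √7727.4850 ≈ 87.9061 mm.
From the diagonal AOV: f = 87.9061 / (2·tan(64.65°)) = 87.9061 / 4.22149 ≈ 20.8235 mm.
Short-edge AOV = 2·arctan(52.63 / (2 × 20.8235)) = 2·arctan(1.26372) ≈ 103.2898°.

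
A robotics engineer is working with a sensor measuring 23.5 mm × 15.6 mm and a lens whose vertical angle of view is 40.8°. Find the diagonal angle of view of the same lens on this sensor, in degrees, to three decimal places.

From the vertical AOV: f = 15.6 / (2·tan(20.4°)) = 15.6 / 0.74379 ≈ 20.9736 mm.
Sensor diagonal = √(23.5² + 15.6²) = √795.6100 ≈ 28.2066 mm.
Diagonal AOV = 2·arctan(28.2066 / (2 × 20.9736)) = 2·arctan(0.67243) ≈ 67.8362°.

67.836°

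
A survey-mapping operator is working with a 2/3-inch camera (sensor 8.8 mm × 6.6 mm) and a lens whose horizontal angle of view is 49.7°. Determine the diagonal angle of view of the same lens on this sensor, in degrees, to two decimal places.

From the horizontal AOV: f = 8.8 / (2·tan(24.85°)) = 8.8 / 0.92625 ≈ 9.5007 mm.
Sensor diagonal = √(8.8² + 6.6²) = √121.0000 ≈ 11.0000 mm.
Diagonal AOV = 2·arctan(11.0000 / (2 × 9.5007)) = 2·arctan(0.57891) ≈ 60.1336°.

60.13°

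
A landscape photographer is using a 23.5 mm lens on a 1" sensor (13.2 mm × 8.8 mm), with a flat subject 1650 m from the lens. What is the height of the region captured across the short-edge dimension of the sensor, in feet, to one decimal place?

dₒ: 1650 m = 1.65e+06 mm.
Similar triangles through the lens centre give W/dₒ = h/dᵢ; with 1/f = 1/dₒ + 1/dᵢ this gives W = h·(dₒ − f)/f.
W = 8.8 mm × (1.65e+06 − 23.5) / 23.5 = 8.8 × 70211.7660 ≈ 617863.540 mm = 617863.540/304.8 ft = 2027.11 ft.

2027.1 ft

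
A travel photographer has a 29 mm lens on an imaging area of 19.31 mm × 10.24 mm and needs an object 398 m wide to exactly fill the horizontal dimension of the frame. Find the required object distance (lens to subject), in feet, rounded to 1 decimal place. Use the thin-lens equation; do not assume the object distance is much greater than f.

1961.1 ft

W: 398 m = 398000 mm.
Magnification m = w/W = dᵢ/dₒ; combined with 1/f = 1/dₒ + 1/dᵢ this gives dₒ = f·(1 + W/w).
dₒ = 29 mm × (1 + 398000/19.31) = 29 × 20612.0823 ≈ 597750.388 mm = 597750.388/304.8 ft = 1961.12 ft.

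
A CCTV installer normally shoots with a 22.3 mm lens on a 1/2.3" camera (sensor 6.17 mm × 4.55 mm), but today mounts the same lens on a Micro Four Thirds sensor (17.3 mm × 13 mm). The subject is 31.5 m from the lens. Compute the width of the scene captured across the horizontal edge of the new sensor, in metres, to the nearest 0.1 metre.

The focal length stays 22.3 mm; the relevant sensor dimension is now w = 17.3 mm. Object distance dₒ = 31.5 m = 31500 mm.
Thin-lens field width W = w·(dₒ − f)/f = 17.3 × (31500 − 22.3)/22.3 ≈ 24419.920 mm = 24.4199 m.

24.4 m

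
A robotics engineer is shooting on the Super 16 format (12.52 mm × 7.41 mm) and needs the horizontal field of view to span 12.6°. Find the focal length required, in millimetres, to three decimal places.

56.702 mm

From α = 2·arctan(w/2f) we get f = w / (2·tan(α/2)).
With w = 12.52 mm and α/2 = 6.3°, tan(α/2) ≈ 0.11040, so f ≈ 12.52 / 0.22080 ≈ 56.7024 mm.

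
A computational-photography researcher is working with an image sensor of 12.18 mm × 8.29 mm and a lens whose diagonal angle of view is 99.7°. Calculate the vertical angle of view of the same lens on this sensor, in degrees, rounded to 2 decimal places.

67.41°

Sensor diagonal = √(12.18² + 8.29²) = √217.0765 ≈ 14.7335 mm.
From the diagonal AOV: f = 14.7335 / (2·tan(49.85°)) = 14.7335 / 2.37087 ≈ 6.2144 mm.
Vertical AOV = 2·arctan(8.29 / (2 × 6.2144)) = 2·arctan(0.66700) ≈ 67.4067°.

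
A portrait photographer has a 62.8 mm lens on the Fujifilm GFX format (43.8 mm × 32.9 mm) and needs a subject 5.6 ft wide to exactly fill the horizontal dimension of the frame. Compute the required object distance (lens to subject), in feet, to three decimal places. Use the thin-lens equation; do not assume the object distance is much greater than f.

8.235 ft

W: 5.6 ft × 304.8 mm/ft = 1706.88 mm.
Magnification m = w/W = dᵢ/dₒ; combined with 1/f = 1/dₒ + 1/dᵢ this gives dₒ = f·(1 + W/w).
dₒ = 62.8 mm × (1 + 1706.88/43.8) = 62.8 × 39.9699 ≈ 2510.107 mm = 2510.107/304.8 ft = 8.23526 ft.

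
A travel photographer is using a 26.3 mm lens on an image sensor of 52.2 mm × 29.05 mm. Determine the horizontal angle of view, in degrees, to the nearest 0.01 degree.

89.56°

Angle of view α = 2·arctan(w/2f) with w = 52.2 mm and f = 26.3 mm.
w/2f = 0.99240; arctan(0.99240) ≈ 44.7813°, so α ≈ 89.5626°.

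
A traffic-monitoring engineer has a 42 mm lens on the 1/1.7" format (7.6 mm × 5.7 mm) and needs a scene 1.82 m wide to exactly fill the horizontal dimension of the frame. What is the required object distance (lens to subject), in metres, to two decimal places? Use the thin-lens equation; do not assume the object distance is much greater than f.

W: 1.82 m = 1820 mm.
Magnification m = w/W = dᵢ/dₒ; combined with 1/f = 1/dₒ + 1/dᵢ this gives dₒ = f·(1 + W/w).
dₒ = 42 mm × (1 + 1820/7.6) = 42 × 240.4737 ≈ 10099.895 mm = 10.0999 m.

10.10 m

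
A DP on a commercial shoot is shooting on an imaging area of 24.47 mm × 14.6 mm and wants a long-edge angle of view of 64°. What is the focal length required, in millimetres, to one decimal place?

From α = 2·arctan(w/2f) we get f = w / (2·tan(α/2)).
With w = 24.47 mm and α/2 = 32°, tan(α/2) ≈ 0.62487, so f ≈ 24.47 / 1.24974 ≈ 19.5801 mm.

19.6 mm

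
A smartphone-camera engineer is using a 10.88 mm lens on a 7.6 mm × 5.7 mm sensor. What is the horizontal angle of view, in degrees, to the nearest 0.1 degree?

Angle of view α = 2·arctan(w/2f) with w = 7.6 mm and f = 10.88 mm.
w/2f = 0.34926; arctan(0.34926) ≈ 19.2525°, so α ≈ 38.5050°.

38.5°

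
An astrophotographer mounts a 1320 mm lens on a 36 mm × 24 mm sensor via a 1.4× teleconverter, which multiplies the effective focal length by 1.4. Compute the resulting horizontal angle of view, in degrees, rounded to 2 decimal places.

1.12°

Effective focal length f = 1320 × 1.4 = 1848 mm.
α = 2·arctan(36 / (2 × 1848)) = 2·arctan(0.00974) ≈ 1.1161°.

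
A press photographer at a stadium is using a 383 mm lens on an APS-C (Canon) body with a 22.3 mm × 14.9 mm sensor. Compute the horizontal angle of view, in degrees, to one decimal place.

3.3°

Angle of view α = 2·arctan(w/2f) with w = 22.3 mm and f = 383 mm.
w/2f = 0.02911; arctan(0.02911) ≈ 1.6675°, so α ≈ 3.3351°.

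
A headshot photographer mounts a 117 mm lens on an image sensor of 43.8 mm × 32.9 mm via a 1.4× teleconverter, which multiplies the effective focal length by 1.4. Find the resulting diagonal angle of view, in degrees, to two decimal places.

18.99°

Effective focal length f = 117 × 1.4 = 163.8 mm.
Sensor diagonal = √(43.8² + 32.9²) = √3000.8500 ≈ 54.7800 mm.
α = 2·arctan(54.780 / (2 × 163.8)) = 2·arctan(0.16722) ≈ 18.9859°.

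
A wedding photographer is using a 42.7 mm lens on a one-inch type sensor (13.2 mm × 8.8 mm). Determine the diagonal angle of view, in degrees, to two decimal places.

21.05°

Sensor diagonal = √(13.2² + 8.8²) = √251.6800 ≈ 15.8644 mm.
Angle of view α = 2·arctan(d/2f) with d = 15.8644 mm and f = 42.7 mm.
d/2f = 0.18577; arctan(0.18577) ≈ 10.5237°, so α ≈ 21.0473°.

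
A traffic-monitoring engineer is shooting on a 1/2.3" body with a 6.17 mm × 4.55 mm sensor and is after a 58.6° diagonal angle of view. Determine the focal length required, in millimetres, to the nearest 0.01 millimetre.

Sensor diagonal = √(6.17² + 4.55²) = √58.7714 ≈ 7.6663 mm.
From α = 2·arctan(d/2f) we get f = d / (2·tan(α/2)).
With d = 7.6663 mm and α/2 = 29.3°, tan(α/2) ≈ 0.56117, so f ≈ 7.6663 / 1.12235 ≈ 6.8305 mm.

6.83 mm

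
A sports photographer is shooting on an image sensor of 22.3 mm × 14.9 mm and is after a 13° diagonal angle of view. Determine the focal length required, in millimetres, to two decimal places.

117.70 mm

Sensor diagonal = √(22.3² + 14.9²) = √719.3000 ≈ 26.8198 mm.
From α = 2·arctan(d/2f) we get f = d / (2·tan(α/2)).
With d = 26.8198 mm and α/2 = 6.5°, tan(α/2) ≈ 0.11394, so f ≈ 26.8198 / 0.22787 ≈ 117.6970 mm.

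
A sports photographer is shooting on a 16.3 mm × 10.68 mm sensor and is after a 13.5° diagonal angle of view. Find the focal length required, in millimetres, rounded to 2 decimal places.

82.32 mm

Sensor diagonal = √(16.3² + 10.68²) = √379.7524 ≈ 19.4872 mm.
From α = 2·arctan(d/2f) we get f = d / (2·tan(α/2)).
With d = 19.4872 mm and α/2 = 6.75°, tan(α/2) ≈ 0.11836, so f ≈ 19.4872 / 0.23672 ≈ 82.3234 mm.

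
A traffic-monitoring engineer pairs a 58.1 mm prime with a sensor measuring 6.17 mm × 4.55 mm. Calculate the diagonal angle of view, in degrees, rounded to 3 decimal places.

Sensor diagonal = √(6.17² + 4.55²) = √58.7714 ≈ 7.6663 mm.
Angle of view α = 2·arctan(d/2f) with d = 7.6663 mm and f = 58.1 mm.
d/2f = 0.06597; arctan(0.06597) ≈ 3.7746°, so α ≈ 7.5492°.

7.549°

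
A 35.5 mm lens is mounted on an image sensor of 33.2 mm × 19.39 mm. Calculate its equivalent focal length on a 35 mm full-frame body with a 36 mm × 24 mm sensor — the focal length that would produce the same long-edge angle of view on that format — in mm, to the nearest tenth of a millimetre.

38.5 mm

Equal angle of view means equal width/f ratio, so f₂ = f₁ · (width₂/width₁) = 35.5 × 36/33.2.
f₂ = 35.5 × 1.08434 ≈ 38.494 mm.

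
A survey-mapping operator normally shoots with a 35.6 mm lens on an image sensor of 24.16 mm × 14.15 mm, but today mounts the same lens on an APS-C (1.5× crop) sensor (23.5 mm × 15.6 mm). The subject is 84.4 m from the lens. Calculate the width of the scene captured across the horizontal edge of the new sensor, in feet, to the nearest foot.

The focal length stays 35.6 mm; the relevant sensor dimension is now w = 23.5 mm. Object distance dₒ = 84.4 m = 84400 mm.
Thin-lens field width W = w·(dₒ − f)/f = 23.5 × (84400 − 35.6)/35.6 ≈ 55689.983 mm = 55689.983/304.8 ft = 182.71 ft.

183 ft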